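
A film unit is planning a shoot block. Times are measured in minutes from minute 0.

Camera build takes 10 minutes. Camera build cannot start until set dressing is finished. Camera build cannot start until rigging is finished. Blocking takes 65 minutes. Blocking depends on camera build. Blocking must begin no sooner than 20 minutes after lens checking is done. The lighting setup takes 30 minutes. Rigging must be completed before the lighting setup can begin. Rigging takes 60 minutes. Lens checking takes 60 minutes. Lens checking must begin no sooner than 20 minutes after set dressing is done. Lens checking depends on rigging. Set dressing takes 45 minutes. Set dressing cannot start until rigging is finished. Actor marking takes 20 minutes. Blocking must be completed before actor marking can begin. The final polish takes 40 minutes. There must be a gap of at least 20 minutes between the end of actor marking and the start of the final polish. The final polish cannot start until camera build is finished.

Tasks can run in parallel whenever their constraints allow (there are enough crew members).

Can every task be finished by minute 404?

Yes

Rigging has no prerequisites, so it starts at minute 0 and finishes at minute 60.
The lighting setup cannot begin until rigging (finishes minute 60). It runs from minute 60 to 60 + 30 = minute 90.
Set dressing cannot begin until rigging (finishes minute 60). It runs from minute 60 to 60 + 45 = minute 105.
Lens checking cannot start until set dressing (finishes minute 105, plus 20-minute gap → minute 125); rigging (finishes minute 60). The controlling bound is minute 125, so lens checking finishes at 125 + 60 = minute 185.
For camera build: set dressing (finishes minute 105); rigging (finishes minute 60). Taking the maximum gives a start of minute 105, and it finishes at 105 + 10 = minute 115.
For blocking: camera build (finishes minute 115); lens checking (finishes minute 185, plus 20-minute gap → minute 205). Taking the maximum gives a start of minute 205, and it finishes at 205 + 65 = minute 270.
Actor marking cannot begin until blocking (finishes minute 270). It runs from minute 270 to 270 + 20 = minute 290.
The final polish has to wait for actor marking (finishes minute 290, plus 20-minute gap → minute 310); camera build (finishes minute 115). The latest of these is minute 310, so the final polish runs minute 310 to 310 + 40 = minute 350.
Every task is finished by minute 350, which is no later than the deadline of 404, so the schedule is feasible.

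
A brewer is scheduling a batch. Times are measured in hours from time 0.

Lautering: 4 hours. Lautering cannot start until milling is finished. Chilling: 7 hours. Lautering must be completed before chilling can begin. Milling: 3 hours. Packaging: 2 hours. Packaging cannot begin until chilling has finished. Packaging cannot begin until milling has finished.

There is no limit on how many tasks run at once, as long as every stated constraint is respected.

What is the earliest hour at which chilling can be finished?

Nothing blocks milling, so it runs from hour 0 to hour 3.
After milling (finishes hour 3), lautering can start at hour 3 and finishes at hour 7.
Chilling cannot begin until lautering (finishes hour 7). It runs from hour 7 to 7 + 7 = hour 14.

14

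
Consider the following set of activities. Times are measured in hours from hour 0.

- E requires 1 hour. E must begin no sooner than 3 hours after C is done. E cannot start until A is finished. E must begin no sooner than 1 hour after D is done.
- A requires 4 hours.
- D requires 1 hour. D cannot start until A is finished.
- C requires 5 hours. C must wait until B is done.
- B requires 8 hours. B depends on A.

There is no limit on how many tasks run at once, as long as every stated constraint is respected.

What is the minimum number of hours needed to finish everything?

A can start immediately at hour 0; it finishes at hour 4.
D waits on A (finishes hour 4), so it starts at hour 4 and finishes at 4 + 1 = hour 5.
B waits on A (finishes hour 4), so it starts at hour 4 and finishes at 4 + 8 = hour 12.
After B (finishes hour 12), C can start at hour 12 and finishes at hour 17.
E needs all of C (finishes hour 17, plus 3-hour gap → hour 20); A (finishes hour 4); D (finishes hour 5, plus 1-hour gap → hour 6). That puts its earliest start at hour 20; it finishes at 20 + 1 = hour 21.
All tasks are finished once the last one completes. Finish times: A at 4, B at 12, C at 17, D at 5, E at 21. The latest is hour 21.

21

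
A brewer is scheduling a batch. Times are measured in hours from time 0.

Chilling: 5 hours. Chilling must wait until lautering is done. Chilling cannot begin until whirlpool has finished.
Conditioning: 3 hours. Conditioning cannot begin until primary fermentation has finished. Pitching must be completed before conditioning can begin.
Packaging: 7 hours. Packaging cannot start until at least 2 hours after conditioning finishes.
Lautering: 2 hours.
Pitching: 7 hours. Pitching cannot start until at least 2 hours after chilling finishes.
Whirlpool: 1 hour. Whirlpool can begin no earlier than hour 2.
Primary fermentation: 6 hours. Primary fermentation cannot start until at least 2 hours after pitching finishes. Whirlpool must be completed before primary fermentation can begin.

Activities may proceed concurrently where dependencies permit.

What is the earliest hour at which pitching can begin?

10

Whirlpool waits on its own release at hour 2, so it starts at hour 2 and finishes at 2 + 1 = hour 3.
Nothing blocks lautering, so it runs from hour 0 to hour 2.
Chilling cannot start until lautering (finishes hour 2); whirlpool (finishes hour 3). The controlling bound is hour 3, so chilling finishes at 3 + 5 = hour 8.
Pitching waits on chilling (finishes hour 8, plus 2-hour gap → hour 10), so the earliest it can start is hour 10.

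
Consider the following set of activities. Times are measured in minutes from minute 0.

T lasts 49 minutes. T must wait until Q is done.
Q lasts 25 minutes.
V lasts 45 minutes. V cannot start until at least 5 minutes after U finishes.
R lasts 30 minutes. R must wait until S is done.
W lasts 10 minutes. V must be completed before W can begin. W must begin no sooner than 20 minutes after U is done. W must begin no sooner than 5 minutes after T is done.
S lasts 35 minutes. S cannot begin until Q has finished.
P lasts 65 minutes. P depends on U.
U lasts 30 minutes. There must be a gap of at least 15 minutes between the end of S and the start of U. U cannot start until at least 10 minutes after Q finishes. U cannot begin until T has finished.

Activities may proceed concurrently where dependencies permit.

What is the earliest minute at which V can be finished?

155

Nothing blocks Q, so it runs from minute 0 to minute 25.
T waits on Q (finishes minute 25), so it starts at minute 25 and finishes at 25 + 49 = minute 74.
S waits on Q (finishes minute 25), so it starts at minute 25 and finishes at 25 + 35 = minute 60.
U has to wait for S (finishes minute 60, plus 15-minute gap → minute 75); Q (finishes minute 25, plus 10-minute gap → minute 35); T (finishes minute 74). The latest of these is minute 75, so U runs minute 75 to 75 + 30 = minute 105.
After U (finishes minute 105, plus 5-minute gap → minute 110), V can start at minute 110 and finishes at minute 155.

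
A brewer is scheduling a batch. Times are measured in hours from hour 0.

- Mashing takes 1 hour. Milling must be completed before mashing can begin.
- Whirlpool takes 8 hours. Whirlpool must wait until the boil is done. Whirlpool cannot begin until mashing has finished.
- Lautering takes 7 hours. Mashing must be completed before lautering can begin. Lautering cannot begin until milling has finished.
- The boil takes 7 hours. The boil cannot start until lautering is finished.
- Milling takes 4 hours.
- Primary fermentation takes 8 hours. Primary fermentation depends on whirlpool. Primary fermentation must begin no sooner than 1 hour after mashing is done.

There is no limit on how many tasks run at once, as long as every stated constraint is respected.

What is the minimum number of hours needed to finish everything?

35

Nothing blocks milling, so it runs from hour 0 to hour 4.
Mashing waits on milling (finishes hour 4), so it starts at hour 4 and finishes at 4 + 1 = hour 5.
Lautering cannot start until mashing (finishes hour 5); milling (finishes hour 4). The controlling bound is hour 5, so lautering finishes at 5 + 7 = hour 12.
The boil waits on lautering (finishes hour 12), so it starts at hour 12 and finishes at 12 + 7 = hour 19.
Whirlpool cannot start until the boil (finishes hour 19); mashing (finishes hour 5). The controlling bound is hour 19, so whirlpool finishes at 19 + 8 = hour 27.
Primary fermentation needs all of whirlpool (finishes hour 27); mashing (finishes hour 5, plus 1-hour gap → hour 6). That puts its earliest start at hour 27; it finishes at 27 + 8 = hour 35.
All tasks are finished once the last one completes. Finish times: Milling at 4, Mashing at 5, Lautering at 12, The boil at 19, Whirlpool at 27, Primary fermentation at 35. The latest is hour 35.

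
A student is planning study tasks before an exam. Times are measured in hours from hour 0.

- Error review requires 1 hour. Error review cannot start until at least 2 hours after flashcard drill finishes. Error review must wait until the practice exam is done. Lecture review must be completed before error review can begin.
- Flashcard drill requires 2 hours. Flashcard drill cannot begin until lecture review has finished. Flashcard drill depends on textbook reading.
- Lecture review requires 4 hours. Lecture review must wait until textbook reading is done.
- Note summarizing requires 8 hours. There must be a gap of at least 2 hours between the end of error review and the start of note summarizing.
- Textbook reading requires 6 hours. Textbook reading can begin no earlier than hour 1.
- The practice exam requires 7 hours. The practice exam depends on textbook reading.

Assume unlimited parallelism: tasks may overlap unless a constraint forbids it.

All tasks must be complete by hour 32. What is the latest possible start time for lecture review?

Note summarizing has no dependents, so it just needs to finish by hour 32. Starting by 32 − 8 = hour 24 achieves that.
Error review has to be done before note summarizing (must start by hour 24, minus 2-hour gap → hour 22). That means finishing by hour 22, i.e. starting by 22 − 1 = hour 21.
Since error review (must start by hour 21, minus 2-hour gap → hour 19) depends on it, flashcard drill must finish by hour 19. Backing off its 2-hour duration gives a latest start of hour 17.
For lecture review: flashcard drill (must start by hour 17); error review (must start by hour 21). The most restrictive is hour 17; with a 4-hour duration, lecture review must start by hour 13.

13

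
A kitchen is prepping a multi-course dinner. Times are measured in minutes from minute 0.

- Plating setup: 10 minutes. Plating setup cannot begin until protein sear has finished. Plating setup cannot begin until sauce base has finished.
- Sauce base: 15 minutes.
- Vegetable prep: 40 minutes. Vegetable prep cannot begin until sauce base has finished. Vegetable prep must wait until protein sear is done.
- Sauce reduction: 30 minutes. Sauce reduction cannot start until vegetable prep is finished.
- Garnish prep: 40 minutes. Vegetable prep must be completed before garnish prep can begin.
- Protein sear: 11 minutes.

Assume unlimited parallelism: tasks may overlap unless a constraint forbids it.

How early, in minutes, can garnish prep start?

55

Protein sear has no prerequisites, so it starts at minute 0 and finishes at minute 11.
Sauce base has no prerequisites, so it starts at minute 0 and finishes at minute 15.
Vegetable prep has to wait for sauce base (finishes minute 15); protein sear (finishes minute 11). The latest of these is minute 15, so vegetable prep runs minute 15 to 15 + 40 = minute 55.
Garnish prep waits on vegetable prep (finishes minute 55), so the earliest it can start is minute 55.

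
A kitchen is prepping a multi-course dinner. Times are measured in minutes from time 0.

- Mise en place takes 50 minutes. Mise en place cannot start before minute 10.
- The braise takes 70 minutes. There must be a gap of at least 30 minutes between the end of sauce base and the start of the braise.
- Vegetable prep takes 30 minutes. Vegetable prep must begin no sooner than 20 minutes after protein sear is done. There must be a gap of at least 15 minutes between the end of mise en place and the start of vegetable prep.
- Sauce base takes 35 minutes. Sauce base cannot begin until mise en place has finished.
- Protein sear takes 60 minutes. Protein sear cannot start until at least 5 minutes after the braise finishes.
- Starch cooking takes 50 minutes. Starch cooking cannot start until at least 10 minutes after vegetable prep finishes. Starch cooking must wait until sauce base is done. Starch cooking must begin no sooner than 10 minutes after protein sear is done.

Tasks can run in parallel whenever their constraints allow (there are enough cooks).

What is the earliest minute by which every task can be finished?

Mise en place waits on its own release at minute 10, so it starts at minute 10 and finishes at 10 + 50 = minute 60.
Sauce base waits on mise en place (finishes minute 60), so it starts at minute 60 and finishes at 60 + 35 = minute 95.
After sauce base (finishes minute 95, plus 30-minute gap → minute 125), the braise can start at minute 125 and finishes at minute 195.
After the braise (finishes minute 195, plus 5-minute gap → minute 200), protein sear can start at minute 200 and finishes at minute 260.
Vegetable prep has to wait for protein sear (finishes minute 260, plus 20-minute gap → minute 280); mise en place (finishes minute 60, plus 15-minute gap → minute 75). The latest of these is minute 280, so vegetable prep runs minute 280 to 280 + 30 = minute 310.
Starch cooking has to wait for vegetable prep (finishes minute 310, plus 10-minute gap → minute 320); sauce base (finishes minute 95); protein sear (finishes minute 260, plus 10-minute gap → minute 270). The latest of these is minute 320, so starch cooking runs minute 320 to 320 + 50 = minute 370.
All tasks are finished once the last one completes. Finish times: Mise en place at 60, Sauce base at 95, The braise at 195, Protein sear at 260, Vegetable prep at 310, Starch cooking at 370. The latest is minute 370.

370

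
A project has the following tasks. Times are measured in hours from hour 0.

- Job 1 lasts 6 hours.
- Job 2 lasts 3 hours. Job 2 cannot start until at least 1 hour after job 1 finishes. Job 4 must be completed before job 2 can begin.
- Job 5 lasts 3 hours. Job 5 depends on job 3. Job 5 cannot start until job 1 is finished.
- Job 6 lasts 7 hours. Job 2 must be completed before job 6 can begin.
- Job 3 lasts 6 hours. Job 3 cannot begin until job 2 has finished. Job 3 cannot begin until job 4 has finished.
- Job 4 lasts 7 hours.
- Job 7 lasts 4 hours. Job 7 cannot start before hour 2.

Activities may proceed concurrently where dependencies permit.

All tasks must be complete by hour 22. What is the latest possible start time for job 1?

Job 5 has no dependents, so it just needs to finish by hour 22. Starting by 22 − 3 = hour 19 achieves that.
Job 3 has to be done before job 5 (must start by hour 19). That means finishing by hour 19, i.e. starting by 19 − 6 = hour 13.
Job 6 must finish by hour 22; it takes 7 hours, so it must start by 22 − 7 = hour 15.
Job 2 must finish in time for job 3 (must start by hour 13); job 6 (must start by hour 15). The tightest is hour 13, so job 2 must start by 13 − 3 = hour 10.
Job 1 has several dependents: job 2 (must start by hour 10, minus 1-hour gap → hour 9); job 5 (must start by hour 19). The earliest of those limits is hour 9, so job 1 must start by 9 − 6 = hour 3.

3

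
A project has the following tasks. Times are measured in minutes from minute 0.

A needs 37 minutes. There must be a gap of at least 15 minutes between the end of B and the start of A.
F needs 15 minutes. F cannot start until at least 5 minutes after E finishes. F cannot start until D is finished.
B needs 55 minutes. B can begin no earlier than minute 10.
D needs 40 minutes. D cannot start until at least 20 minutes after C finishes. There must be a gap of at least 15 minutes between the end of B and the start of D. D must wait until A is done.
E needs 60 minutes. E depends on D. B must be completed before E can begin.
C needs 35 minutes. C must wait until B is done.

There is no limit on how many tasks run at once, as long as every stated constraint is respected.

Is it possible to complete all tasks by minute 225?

After its own release at minute 10, B can start at minute 10 and finishes at minute 65.
C waits on B (finishes minute 65), so it starts at minute 65 and finishes at 65 + 35 = minute 100.
After B (finishes minute 65, plus 15-minute gap → minute 80), A can start at minute 80 and finishes at minute 117.
D has to wait for C (finishes minute 100, plus 20-minute gap → minute 120); B (finishes minute 65, plus 15-minute gap → minute 80); A (finishes minute 117). The latest of these is minute 120, so D runs minute 120 to 120 + 40 = minute 160.
For E: D (finishes minute 160); B (finishes minute 65). Taking the maximum gives a start of minute 160, and it finishes at 160 + 60 = minute 220.
F needs all of E (finishes minute 220, plus 5-minute gap → minute 225); D (finishes minute 160). That puts its earliest start at minute 225; it finishes at 225 + 15 = minute 240.
The earliest everything can be done is minute 240, which is after the deadline of 225, so it is not possible.

No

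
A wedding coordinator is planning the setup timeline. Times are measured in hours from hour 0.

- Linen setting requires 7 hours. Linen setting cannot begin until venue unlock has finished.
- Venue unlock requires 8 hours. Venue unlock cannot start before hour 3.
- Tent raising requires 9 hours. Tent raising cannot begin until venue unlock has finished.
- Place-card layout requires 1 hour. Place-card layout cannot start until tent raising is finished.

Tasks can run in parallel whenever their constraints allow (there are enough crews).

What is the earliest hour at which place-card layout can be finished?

After its own release at hour 3, venue unlock can start at hour 3 and finishes at hour 11.
Tent raising waits on venue unlock (finishes hour 11), so it starts at hour 11 and finishes at 11 + 9 = hour 20.
Place-card layout cannot begin until tent raising (finishes hour 20). It runs from hour 20 to 20 + 1 = hour 21.

21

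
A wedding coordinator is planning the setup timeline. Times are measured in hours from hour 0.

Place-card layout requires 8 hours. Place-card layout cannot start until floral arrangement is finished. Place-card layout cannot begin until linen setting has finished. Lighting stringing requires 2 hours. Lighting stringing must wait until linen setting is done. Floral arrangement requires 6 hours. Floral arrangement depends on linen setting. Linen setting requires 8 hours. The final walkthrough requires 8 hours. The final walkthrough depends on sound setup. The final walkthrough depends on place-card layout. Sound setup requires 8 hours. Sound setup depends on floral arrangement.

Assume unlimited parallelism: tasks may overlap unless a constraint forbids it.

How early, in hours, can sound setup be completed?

22

Linen setting has no prerequisites, so it starts at hour 0 and finishes at hour 8.
Floral arrangement cannot begin until linen setting (finishes hour 8). It runs from hour 8 to 8 + 6 = hour 14.
Sound setup cannot begin until floral arrangement (finishes hour 14). It runs from hour 14 to 14 + 8 = hour 22.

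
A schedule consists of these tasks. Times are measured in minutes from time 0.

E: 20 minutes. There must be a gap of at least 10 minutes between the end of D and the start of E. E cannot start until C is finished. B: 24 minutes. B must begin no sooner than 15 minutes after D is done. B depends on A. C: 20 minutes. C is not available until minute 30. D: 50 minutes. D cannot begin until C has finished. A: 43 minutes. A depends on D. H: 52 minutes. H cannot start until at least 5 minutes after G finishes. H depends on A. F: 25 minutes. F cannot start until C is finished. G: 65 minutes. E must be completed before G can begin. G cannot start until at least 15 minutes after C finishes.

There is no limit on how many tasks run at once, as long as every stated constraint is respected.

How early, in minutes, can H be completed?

C cannot begin until its own release at minute 30. It runs from minute 30 to 30 + 20 = minute 50.
After C (finishes minute 50), D can start at minute 50 and finishes at minute 100.
E has to wait for D (finishes minute 100, plus 10-minute gap → minute 110); C (finishes minute 50). The latest of these is minute 110, so E runs minute 110 to 110 + 20 = minute 130.
G cannot start until E (finishes minute 130); C (finishes minute 50, plus 15-minute gap → minute 65). The controlling bound is minute 130, so G finishes at 130 + 65 = minute 195.
A cannot begin until D (finishes minute 100). It runs from minute 100 to 100 + 43 = minute 143.
For H: G (finishes minute 195, plus 5-minute gap → minute 200); A (finishes minute 143). Taking the maximum gives a start of minute 200, and it finishes at 200 + 52 = minute 252.

252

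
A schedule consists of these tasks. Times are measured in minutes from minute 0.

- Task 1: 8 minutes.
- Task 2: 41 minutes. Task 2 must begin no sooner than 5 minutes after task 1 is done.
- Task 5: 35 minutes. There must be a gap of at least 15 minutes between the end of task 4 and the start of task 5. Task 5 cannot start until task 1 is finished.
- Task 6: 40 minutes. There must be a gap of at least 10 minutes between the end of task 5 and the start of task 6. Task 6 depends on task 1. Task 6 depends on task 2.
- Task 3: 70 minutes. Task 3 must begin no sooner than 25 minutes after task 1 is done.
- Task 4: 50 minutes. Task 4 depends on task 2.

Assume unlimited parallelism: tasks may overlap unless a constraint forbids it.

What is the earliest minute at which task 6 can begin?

Task 1 can start immediately at minute 0; it finishes at minute 8.
Task 2 cannot begin until task 1 (finishes minute 8, plus 5-minute gap → minute 13). It runs from minute 13 to 13 + 41 = minute 54.
Task 4 waits on task 2 (finishes minute 54), so it starts at minute 54 and finishes at 54 + 50 = minute 104.
Task 5 has to wait for task 4 (finishes minute 104, plus 15-minute gap → minute 119); task 1 (finishes minute 8). The latest of these is minute 119, so task 5 runs minute 119 to 119 + 35 = minute 154.
Task 6 waits on task 5 (finishes minute 154, plus 10-minute gap → minute 164); task 1 (finishes minute 8); task 2 (finishes minute 54). The latest of these is minute 164, which is the earliest task 6 can start.

164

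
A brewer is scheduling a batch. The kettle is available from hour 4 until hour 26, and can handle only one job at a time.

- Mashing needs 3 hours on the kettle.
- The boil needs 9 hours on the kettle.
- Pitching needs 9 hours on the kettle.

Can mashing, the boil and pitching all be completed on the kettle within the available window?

The kettle window is 26 − 4 = 22 hours.
Running back to back, the jobs need 3 + 9 + 9 = 21 hours on the kettle.
Since 21 ≤ 22, they fit within the window.

Yes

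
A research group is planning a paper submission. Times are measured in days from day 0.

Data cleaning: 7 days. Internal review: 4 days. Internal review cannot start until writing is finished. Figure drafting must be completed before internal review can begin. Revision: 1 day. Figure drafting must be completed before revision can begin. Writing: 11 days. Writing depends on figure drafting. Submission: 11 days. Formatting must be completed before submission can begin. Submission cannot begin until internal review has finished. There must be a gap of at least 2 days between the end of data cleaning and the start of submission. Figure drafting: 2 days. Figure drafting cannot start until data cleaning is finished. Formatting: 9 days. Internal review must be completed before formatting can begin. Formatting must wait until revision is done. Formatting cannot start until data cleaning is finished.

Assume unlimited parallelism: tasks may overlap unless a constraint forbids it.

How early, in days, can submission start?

Nothing blocks data cleaning, so it runs from day 0 to day 7.
Figure drafting cannot begin until data cleaning (finishes day 7). It runs from day 7 to 7 + 2 = day 9.
Revision waits on figure drafting (finishes day 9), so it starts at day 9 and finishes at 9 + 1 = day 10.
Writing waits on figure drafting (finishes day 9), so it starts at day 9 and finishes at 9 + 11 = day 20.
Internal review has to wait for writing (finishes day 20); figure drafting (finishes day 9). The latest of these is day 20, so internal review runs day 20 to 20 + 4 = day 24.
Formatting has to wait for internal review (finishes day 24); revision (finishes day 10); data cleaning (finishes day 7). The latest of these is day 24, so formatting runs day 24 to 24 + 9 = day 33.
Submission waits on formatting (finishes day 33); internal review (finishes day 24); data cleaning (finishes day 7, plus 2-day gap → day 9). The latest of these is day 33, which is the earliest submission can start.

33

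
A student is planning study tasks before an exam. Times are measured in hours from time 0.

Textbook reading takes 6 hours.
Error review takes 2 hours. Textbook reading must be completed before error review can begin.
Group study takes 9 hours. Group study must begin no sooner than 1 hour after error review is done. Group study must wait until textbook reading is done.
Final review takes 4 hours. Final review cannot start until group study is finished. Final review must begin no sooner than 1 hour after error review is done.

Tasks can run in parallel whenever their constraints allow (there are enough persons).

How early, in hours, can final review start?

Nothing blocks textbook reading, so it runs from hour 0 to hour 6.
Error review cannot begin until textbook reading (finishes hour 6). It runs from hour 6 to 6 + 2 = hour 8.
Group study cannot start until error review (finishes hour 8, plus 1-hour gap → hour 9); textbook reading (finishes hour 6). The controlling bound is hour 9, so group study finishes at 9 + 9 = hour 18.
Final review waits on group study (finishes hour 18); error review (finishes hour 8, plus 1-hour gap → hour 9). The latest of these is hour 18, which is the earliest final review can start.

18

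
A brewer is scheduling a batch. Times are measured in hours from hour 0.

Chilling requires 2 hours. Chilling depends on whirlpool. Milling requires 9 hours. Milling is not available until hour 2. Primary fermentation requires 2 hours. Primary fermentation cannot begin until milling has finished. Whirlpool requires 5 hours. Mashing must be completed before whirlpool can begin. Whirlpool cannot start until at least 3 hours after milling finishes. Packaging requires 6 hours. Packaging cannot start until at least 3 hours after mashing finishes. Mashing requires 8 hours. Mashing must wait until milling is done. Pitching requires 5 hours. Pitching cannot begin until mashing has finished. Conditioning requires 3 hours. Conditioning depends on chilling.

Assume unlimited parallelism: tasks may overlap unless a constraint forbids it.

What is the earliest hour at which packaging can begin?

22

After its own release at hour 2, milling can start at hour 2 and finishes at hour 11.
Mashing cannot begin until milling (finishes hour 11). It runs from hour 11 to 11 + 8 = hour 19.
Packaging waits on mashing (finishes hour 19, plus 3-hour gap → hour 22), so the earliest it can start is hour 22.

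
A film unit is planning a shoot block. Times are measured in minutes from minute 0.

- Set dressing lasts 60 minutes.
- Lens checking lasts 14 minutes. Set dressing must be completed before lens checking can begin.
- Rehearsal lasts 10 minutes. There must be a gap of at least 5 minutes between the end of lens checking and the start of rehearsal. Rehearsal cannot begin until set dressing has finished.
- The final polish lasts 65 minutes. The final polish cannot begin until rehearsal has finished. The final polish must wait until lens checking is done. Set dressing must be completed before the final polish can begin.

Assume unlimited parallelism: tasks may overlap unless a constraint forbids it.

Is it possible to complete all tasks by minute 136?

Set dressing has no prerequisites, so it starts at minute 0 and finishes at minute 60.
Lens checking waits on set dressing (finishes minute 60), so it starts at minute 60 and finishes at 60 + 14 = minute 74.
Rehearsal cannot start until lens checking (finishes minute 74, plus 5-minute gap → minute 79); set dressing (finishes minute 60). The controlling bound is minute 79, so rehearsal finishes at 79 + 10 = minute 89.
The final polish needs all of rehearsal (finishes minute 89); lens checking (finishes minute 74); set dressing (finishes minute 60). That puts its earliest start at minute 89; it finishes at 89 + 65 = minute 154.
The earliest everything can be done is minute 154, which is after the deadline of 136, so it is not possible.

No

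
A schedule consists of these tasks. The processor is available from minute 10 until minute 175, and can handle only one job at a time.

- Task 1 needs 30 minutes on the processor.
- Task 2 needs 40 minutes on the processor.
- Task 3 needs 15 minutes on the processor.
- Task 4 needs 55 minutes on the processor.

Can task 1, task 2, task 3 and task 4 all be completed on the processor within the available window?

Yes

The processor window is 175 − 10 = 165 minutes.
Running back to back, the jobs need 30 + 40 + 15 + 55 = 140 minutes on the processor.
Since 140 ≤ 165, they fit within the window.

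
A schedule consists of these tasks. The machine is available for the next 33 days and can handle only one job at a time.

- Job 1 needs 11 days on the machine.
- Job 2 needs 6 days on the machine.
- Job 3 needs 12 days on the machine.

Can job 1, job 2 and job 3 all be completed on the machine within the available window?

Yes

Running back to back, the jobs need 11 + 6 + 12 = 29 days on the machine.
Since 29 ≤ 33, they fit within the window.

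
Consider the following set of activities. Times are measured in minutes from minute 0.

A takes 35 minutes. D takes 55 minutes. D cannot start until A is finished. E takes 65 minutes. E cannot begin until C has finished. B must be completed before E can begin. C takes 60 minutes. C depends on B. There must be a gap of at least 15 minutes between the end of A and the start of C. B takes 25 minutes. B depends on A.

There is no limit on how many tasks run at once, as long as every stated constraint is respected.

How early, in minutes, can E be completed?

185

A has no prerequisites, so it starts at minute 0 and finishes at minute 35.
After A (finishes minute 35), B can start at minute 35 and finishes at minute 60.
C needs all of B (finishes minute 60); A (finishes minute 35, plus 15-minute gap → minute 50). That puts its earliest start at minute 60; it finishes at 60 + 60 = minute 120.
E cannot start until C (finishes minute 120); B (finishes minute 60). The controlling bound is minute 120, so E finishes at 120 + 65 = minute 185.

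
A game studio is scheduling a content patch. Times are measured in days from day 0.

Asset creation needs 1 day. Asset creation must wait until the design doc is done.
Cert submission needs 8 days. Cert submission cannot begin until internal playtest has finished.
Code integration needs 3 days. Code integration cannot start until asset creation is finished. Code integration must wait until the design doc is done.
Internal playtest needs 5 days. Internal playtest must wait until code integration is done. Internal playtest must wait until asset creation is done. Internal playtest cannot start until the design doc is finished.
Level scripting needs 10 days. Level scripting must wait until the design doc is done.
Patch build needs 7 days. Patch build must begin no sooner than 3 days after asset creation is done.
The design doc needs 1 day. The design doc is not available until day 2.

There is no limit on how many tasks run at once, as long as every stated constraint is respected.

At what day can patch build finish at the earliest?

14

The design doc waits on its own release at day 2, so it starts at day 2 and finishes at 2 + 1 = day 3.
Asset creation cannot begin until the design doc (finishes day 3). It runs from day 3 to 3 + 1 = day 4.
After asset creation (finishes day 4, plus 3-day gap → day 7), patch build can start at day 7 and finishes at day 14.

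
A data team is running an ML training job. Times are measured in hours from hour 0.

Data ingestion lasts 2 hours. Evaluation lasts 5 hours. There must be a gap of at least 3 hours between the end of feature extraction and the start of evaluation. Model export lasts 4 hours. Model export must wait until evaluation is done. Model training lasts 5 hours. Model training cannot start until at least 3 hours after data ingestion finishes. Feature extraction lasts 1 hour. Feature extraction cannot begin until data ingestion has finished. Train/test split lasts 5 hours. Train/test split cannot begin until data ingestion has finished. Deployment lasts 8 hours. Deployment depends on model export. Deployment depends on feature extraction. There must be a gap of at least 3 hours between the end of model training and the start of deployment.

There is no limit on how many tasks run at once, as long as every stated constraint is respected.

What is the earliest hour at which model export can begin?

11

Data ingestion can start immediately at hour 0; it finishes at hour 2.
Feature extraction cannot begin until data ingestion (finishes hour 2). It runs from hour 2 to 2 + 1 = hour 3.
Evaluation cannot begin until feature extraction (finishes hour 3, plus 3-hour gap → hour 6). It runs from hour 6 to 6 + 5 = hour 11.
Model export waits on evaluation (finishes hour 11), so the earliest it can start is hour 11.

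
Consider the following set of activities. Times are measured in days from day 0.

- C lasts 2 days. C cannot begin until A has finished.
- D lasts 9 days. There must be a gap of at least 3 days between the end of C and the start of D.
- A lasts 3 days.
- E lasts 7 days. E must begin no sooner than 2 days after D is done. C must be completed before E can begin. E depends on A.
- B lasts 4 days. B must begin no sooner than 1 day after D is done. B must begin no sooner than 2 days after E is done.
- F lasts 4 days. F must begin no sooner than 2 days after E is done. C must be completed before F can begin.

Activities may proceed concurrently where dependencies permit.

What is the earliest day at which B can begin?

28

A can start immediately at day 0; it finishes at day 3.
After A (finishes day 3), C can start at day 3 and finishes at day 5.
D waits on C (finishes day 5, plus 3-day gap → day 8), so it starts at day 8 and finishes at 8 + 9 = day 17.
For E: D (finishes day 17, plus 2-day gap → day 19); C (finishes day 5); A (finishes day 3). Taking the maximum gives a start of day 19, and it finishes at 19 + 7 = day 26.
B waits on D (finishes day 17, plus 1-day gap → day 18); E (finishes day 26, plus 2-day gap → day 28). The latest of these is day 28, which is the earliest B can start.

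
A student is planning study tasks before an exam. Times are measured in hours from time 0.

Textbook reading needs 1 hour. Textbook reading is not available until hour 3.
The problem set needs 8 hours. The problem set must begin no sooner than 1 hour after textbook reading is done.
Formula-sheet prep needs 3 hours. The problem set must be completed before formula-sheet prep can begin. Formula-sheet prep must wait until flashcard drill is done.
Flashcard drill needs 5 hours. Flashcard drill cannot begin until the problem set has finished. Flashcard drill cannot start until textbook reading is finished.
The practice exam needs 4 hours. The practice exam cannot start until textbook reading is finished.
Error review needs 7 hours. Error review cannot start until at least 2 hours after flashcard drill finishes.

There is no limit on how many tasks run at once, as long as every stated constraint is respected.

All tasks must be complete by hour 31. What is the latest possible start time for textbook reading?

Error review must finish by hour 31; it takes 7 hours, so it must start by 31 − 7 = hour 24.
Formula-sheet prep has no dependents, so it just needs to finish by hour 31. Starting by 31 − 3 = hour 28 achieves that.
Flashcard drill feeds error review (must start by hour 24, minus 2-hour gap → hour 22); formula-sheet prep (must start by hour 28). Taking the minimum, flashcard drill must finish by hour 22 and start by 22 − 5 = hour 17.
The problem set has several dependents: flashcard drill (must start by hour 17); formula-sheet prep (must start by hour 28). The earliest of those limits is hour 17, so the problem set must start by 17 − 8 = hour 9.
To finish by hour 31, the practice exam (duration 4) must start no later than hour 27.
Textbook reading has several dependents: the problem set (must start by hour 9, minus 1-hour gap → hour 8); flashcard drill (must start by hour 17); the practice exam (must start by hour 27). The earliest of those limits is hour 8, so textbook reading must start by 8 − 1 = hour 7.

7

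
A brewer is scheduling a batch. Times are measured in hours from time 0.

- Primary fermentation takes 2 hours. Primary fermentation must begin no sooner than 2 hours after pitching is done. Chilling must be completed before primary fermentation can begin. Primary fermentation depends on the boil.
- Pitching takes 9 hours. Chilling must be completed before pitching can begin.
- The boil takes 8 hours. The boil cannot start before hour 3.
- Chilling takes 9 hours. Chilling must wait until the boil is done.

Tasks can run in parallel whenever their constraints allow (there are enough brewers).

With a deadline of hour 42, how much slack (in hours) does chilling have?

The boil waits on its own release at hour 3, so it starts at hour 3 and finishes at 3 + 8 = hour 11.
Chilling waits on the boil (finishes hour 11), so it starts at hour 11 and finishes at 11 + 9 = hour 20.

Working backward from the deadline:
Primary fermentation must finish by hour 42; it takes 2 hours, so it must start by 42 − 2 = hour 40.
Pitching feeds into primary fermentation (must start by hour 40, minus 2-hour gap → hour 38); so pitching must finish by hour 38 and therefore start by hour 29.
Chilling has several dependents: pitching (must start by hour 29); primary fermentation (must start by hour 40). The earliest of those limits is hour 29, so chilling must start by 29 − 9 = hour 20.
So chilling can start as early as hour 11 and as late as hour 20, giving 20 − 11 = 9 hours of slack.

9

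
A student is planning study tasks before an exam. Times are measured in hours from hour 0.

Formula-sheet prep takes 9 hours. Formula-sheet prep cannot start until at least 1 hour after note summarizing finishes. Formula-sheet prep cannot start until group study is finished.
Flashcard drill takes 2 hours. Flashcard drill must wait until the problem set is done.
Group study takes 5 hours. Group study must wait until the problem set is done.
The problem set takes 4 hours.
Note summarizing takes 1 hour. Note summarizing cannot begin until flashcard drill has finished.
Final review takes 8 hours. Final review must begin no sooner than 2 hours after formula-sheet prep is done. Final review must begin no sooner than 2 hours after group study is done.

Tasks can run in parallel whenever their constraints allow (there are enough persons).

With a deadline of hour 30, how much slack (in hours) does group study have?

The problem set can start immediately at hour 0; it finishes at hour 4.
After the problem set (finishes hour 4), group study can start at hour 4 and finishes at hour 9.

Working backward from the deadline:
Final review must finish by hour 30; it takes 8 hours, so it must start by 30 − 8 = hour 22.
Formula-sheet prep has to be done before final review (must start by hour 22, minus 2-hour gap → hour 20). That means finishing by hour 20, i.e. starting by 20 − 9 = hour 11.
Group study feeds formula-sheet prep (must start by hour 11); final review (must start by hour 22, minus 2-hour gap → hour 20). Taking the minimum, group study must finish by hour 11 and start by 11 − 5 = hour 6.
So group study can start as early as hour 4 and as late as hour 6, giving 6 − 4 = 2 hours of slack.

2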